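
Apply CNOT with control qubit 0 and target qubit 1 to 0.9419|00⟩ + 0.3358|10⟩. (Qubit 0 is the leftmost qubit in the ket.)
0.9419|00⟩ + 0.3358|11⟩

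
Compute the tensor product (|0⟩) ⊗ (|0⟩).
|00⟩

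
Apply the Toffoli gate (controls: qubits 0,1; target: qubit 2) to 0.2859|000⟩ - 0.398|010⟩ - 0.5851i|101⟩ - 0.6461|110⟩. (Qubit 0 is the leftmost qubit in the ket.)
0.2859|000⟩ - 0.398|010⟩ - 0.5851i|101⟩ - 0.6461|111⟩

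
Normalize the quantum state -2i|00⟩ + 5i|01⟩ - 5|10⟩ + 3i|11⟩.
-0.252i|00⟩ + 0.6299i|01⟩ - 0.6299|10⟩ + (1/√7)i|11⟩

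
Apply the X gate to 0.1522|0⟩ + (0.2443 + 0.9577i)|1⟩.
(0.2443 + 0.9577i)|0⟩ + 0.1522|1⟩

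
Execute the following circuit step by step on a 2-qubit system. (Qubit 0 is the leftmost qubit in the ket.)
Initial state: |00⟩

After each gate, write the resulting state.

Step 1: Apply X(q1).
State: |01⟩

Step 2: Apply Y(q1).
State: -i|00⟩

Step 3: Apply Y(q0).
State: |10⟩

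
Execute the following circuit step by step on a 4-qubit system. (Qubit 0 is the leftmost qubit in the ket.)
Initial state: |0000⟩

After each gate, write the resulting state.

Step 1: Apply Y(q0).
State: i|1000⟩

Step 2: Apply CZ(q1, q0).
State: i|1000⟩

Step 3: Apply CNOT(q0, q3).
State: i|1001⟩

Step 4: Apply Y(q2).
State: -|1011⟩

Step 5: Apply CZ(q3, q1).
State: -|1011⟩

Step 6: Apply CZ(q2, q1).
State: -|1011⟩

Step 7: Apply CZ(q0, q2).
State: |1011⟩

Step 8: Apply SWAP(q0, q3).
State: |1011⟩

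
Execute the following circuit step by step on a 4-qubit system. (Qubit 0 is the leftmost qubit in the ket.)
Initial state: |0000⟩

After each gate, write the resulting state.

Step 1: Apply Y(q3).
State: i|0001⟩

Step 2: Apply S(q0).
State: i|0001⟩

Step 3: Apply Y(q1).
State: -|0101⟩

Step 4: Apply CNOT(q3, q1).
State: -|0001⟩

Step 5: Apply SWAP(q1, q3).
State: -|0100⟩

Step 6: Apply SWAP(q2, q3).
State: -|0100⟩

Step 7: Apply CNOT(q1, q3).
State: -|0101⟩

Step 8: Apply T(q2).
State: -|0101⟩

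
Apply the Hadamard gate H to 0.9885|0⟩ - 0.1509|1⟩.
0.5923|0⟩ + 0.8057|1⟩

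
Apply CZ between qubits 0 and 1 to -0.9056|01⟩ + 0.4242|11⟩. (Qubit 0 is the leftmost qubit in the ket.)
-0.9056|01⟩ - 0.4242|11⟩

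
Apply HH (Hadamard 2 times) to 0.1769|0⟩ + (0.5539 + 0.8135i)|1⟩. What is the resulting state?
0.1769|0⟩ + (0.5539 + 0.8135i)|1⟩

H² = I, so an even number of Hadamards cancels: H^2 = I and the state is unchanged.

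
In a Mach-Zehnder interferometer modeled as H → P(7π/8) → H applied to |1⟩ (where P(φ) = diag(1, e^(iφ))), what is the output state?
(0.9619 - 0.1913i)|0⟩ + (0.03806 + 0.1913i)|1⟩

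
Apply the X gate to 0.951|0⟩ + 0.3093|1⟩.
0.3093|0⟩ + 0.951|1⟩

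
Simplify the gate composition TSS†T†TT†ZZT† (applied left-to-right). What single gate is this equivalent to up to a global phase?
T†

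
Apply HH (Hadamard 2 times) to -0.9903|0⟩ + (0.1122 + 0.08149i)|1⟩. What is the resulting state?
-0.9903|0⟩ + (0.1122 + 0.08149i)|1⟩

H² = I, so an even number of Hadamards cancels: H^2 = I and the state is unchanged.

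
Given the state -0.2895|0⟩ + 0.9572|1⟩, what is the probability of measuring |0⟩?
0.08381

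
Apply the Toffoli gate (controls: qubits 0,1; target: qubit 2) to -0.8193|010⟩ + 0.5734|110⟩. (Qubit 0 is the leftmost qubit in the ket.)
-0.8193|010⟩ + 0.5734|111⟩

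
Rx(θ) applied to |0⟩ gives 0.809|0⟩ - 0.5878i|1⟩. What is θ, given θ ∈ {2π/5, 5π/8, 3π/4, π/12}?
2π/5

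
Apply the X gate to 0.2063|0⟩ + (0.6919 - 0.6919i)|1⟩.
(0.6919 - 0.6919i)|0⟩ + 0.2063|1⟩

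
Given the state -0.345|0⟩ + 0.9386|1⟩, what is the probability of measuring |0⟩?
0.119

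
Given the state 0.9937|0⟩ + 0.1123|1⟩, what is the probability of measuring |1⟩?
0.01261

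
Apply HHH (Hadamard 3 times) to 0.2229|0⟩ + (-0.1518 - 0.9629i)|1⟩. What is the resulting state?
(0.05028 - 0.6809i)|0⟩ + (0.265 + 0.6809i)|1⟩

H² = I, so H^3 = H: a single Hadamard. With (a, b) = (0.2229, (-0.1518 - 0.9629i)), H gives ((a + b)/√2, (a − b)/√2) = ((0.05028 - 0.6809i), (0.265 + 0.6809i)).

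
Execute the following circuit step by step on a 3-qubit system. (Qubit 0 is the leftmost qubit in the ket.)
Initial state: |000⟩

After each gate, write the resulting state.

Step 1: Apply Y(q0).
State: i|100⟩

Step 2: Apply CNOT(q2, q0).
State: i|100⟩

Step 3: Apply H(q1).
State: (1/√2)i|100⟩ + (1/√2)i|110⟩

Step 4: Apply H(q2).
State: (1/2)i|100⟩ + (1/2)i|101⟩ + (1/2)i|110⟩ + (1/2)i|111⟩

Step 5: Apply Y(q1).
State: 1/2|100⟩ + 1/2|101⟩ - 1/2|110⟩ - 1/2|111⟩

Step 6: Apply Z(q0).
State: -1/2|100⟩ - 1/2|101⟩ + 1/2|110⟩ + 1/2|111⟩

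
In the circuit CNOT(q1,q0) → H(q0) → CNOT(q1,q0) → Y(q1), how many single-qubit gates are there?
2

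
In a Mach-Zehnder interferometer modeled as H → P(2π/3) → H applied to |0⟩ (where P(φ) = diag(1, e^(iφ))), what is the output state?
(0.25 + 0.433i)|0⟩ + (0.75 - 0.433i)|1⟩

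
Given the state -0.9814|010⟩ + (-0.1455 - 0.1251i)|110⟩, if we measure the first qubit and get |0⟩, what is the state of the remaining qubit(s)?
-|10⟩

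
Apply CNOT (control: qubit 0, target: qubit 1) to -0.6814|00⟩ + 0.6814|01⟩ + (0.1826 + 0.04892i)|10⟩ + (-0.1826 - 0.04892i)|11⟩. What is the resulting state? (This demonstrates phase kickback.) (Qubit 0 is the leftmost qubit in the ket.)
-0.6814|00⟩ + 0.6814|01⟩ + (-0.1826 - 0.04892i)|10⟩ + (0.1826 + 0.04892i)|11⟩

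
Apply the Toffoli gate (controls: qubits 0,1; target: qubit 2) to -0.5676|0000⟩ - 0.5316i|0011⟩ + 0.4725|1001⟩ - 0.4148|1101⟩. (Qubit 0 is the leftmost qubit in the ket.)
-0.5676|0000⟩ - 0.5316i|0011⟩ + 0.4725|1001⟩ - 0.4148|1111⟩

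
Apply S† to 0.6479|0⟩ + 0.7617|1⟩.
0.6479|0⟩ - 0.7617i|1⟩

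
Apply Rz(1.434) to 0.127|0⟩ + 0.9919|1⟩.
(0.09573 - 0.08346i)|0⟩ + (0.7477 + 0.6518i)|1⟩

Rz(1.434) = [[e^(−iθ/2), 0], [0, e^(iθ/2)]] with e^(±iθ/2) = cos(θ/2) ± i·sin(θ/2); θ = 1.434, cos(θ/2) ≈ 0.75378, sin(θ/2) ≈ 0.657126.
With a = amp(|0⟩) = 0.127 and b = amp(|1⟩) = 0.9919:
new amp(|0⟩) = (0.75378 - 0.657126i)·a = (0.09573 - 0.08346i)
new amp(|1⟩) = (0.75378 + 0.657126i)·b = (0.7477 + 0.6518i)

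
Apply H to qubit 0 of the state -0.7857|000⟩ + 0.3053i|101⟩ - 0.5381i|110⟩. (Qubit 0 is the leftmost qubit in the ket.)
-0.5556|000⟩ + 0.2159i|001⟩ - 0.3805i|010⟩ - 0.5556|100⟩ - 0.2159i|101⟩ + 0.3805i|110⟩

H on qubit 0 mixes each pair of kets that differ only in qubit 0: amplitudes (a, b) of (|…0…⟩, |…1…⟩) become ((a + b)/√2, (a − b)/√2). Kets absent from the input have amplitude 0.
(|000⟩, |100⟩): (a, b) = (-0.7857, 0) → (-0.5556, -0.5556)
(|001⟩, |101⟩): (a, b) = (0, 0.3053i) → (0.2159i, -0.2159i)
(|010⟩, |110⟩): (a, b) = (0, -0.5381i) → (-0.3805i, 0.3805i)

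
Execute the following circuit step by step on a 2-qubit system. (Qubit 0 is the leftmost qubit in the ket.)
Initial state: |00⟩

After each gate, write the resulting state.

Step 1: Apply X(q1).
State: |01⟩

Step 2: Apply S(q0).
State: |01⟩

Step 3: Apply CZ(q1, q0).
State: |01⟩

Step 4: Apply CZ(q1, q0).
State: |01⟩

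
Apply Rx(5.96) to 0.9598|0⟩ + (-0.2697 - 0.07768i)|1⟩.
(-0.9598 + 0.04339i)|0⟩ + (0.2662 - 0.07775i)|1⟩

Rx(5.96) = [[cos(θ/2), −i·sin(θ/2)], [−i·sin(θ/2), cos(θ/2)]]; θ = 5.96, cos(θ/2) ≈ -0.986972, sin(θ/2) ≈ 0.16089.
With a = amp(|0⟩) = 0.9598 and b = amp(|1⟩) = (-0.2697 - 0.07768i):
new amp(|0⟩) = (-0.986972)·a + (-0.16089i)·b = (-0.9598 + 0.04339i)
new amp(|1⟩) = (-0.16089i)·a + (-0.986972)·b = (0.2662 - 0.07775i)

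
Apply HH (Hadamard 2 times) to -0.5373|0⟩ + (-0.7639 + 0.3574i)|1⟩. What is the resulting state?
-0.5373|0⟩ + (-0.7639 + 0.3574i)|1⟩

H² = I, so an even number of Hadamards cancels: H^2 = I and the state is unchanged.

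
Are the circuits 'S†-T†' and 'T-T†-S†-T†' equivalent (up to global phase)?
Yes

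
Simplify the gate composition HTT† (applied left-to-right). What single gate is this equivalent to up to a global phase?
H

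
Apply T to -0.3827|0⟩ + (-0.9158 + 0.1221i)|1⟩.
-0.3827|0⟩ + (-0.7339 - 0.5612i)|1⟩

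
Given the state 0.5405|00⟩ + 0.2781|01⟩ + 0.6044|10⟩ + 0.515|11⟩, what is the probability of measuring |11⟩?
0.2652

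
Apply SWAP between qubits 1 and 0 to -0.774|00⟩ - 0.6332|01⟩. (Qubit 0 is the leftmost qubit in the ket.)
-0.774|00⟩ - 0.6332|10⟩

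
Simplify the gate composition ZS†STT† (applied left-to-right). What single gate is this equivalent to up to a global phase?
Z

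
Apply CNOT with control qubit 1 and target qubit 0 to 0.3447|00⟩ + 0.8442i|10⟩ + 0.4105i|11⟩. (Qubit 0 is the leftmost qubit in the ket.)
0.3447|00⟩ + 0.4105i|01⟩ + 0.8442i|10⟩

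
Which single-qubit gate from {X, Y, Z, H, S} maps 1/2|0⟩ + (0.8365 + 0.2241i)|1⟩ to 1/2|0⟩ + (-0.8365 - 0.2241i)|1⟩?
Z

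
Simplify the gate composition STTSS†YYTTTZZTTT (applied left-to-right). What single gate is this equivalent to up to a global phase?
S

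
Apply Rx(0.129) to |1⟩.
-0.06446i|0⟩ + 0.9979|1⟩

Rx(0.129) = [[cos(θ/2), −i·sin(θ/2)], [−i·sin(θ/2), cos(θ/2)]]; θ = 0.129, cos(θ/2) ≈ 0.997921, sin(θ/2) ≈ 0.0644553.
With a = amp(|0⟩) = 0 and b = amp(|1⟩) = 1:
new amp(|0⟩) = (0.997921)·a + (-0.0644553i)·b = -0.06446i
new amp(|1⟩) = (-0.0644553i)·a + (0.997921)·b = 0.9979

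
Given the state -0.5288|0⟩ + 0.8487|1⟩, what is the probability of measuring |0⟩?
0.2796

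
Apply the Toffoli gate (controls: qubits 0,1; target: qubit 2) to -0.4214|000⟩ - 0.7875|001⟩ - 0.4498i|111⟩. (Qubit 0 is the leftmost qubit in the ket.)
-0.4214|000⟩ - 0.7875|001⟩ - 0.4498i|110⟩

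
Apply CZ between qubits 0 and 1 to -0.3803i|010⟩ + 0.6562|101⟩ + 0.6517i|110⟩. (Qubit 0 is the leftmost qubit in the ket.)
-0.3803i|010⟩ + 0.6562|101⟩ - 0.6517i|110⟩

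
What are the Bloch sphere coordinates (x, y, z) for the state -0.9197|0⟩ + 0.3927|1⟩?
(-0.7223, 0, 0.6916)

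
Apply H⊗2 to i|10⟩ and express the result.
(1/2)i|00⟩ + (1/2)i|01⟩ - (1/2)i|10⟩ - (1/2)i|11⟩

H⊗2 gives amp(|y⟩) = (1/2) Σ_x (−1)^(x·y) amp(|x⟩), where x·y is the number of positions in which both x and y have a 1.
|00⟩: (i)/2 = (1/2)i
|01⟩: (i)/2 = (1/2)i
|10⟩: (-i)/2 = -(1/2)i
|11⟩: (-i)/2 = -(1/2)i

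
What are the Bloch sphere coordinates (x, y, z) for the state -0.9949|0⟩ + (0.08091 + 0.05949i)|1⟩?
(-0.161, -0.1184, 0.9797)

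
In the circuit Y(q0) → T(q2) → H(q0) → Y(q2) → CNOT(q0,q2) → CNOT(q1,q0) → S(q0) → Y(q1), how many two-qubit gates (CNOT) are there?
2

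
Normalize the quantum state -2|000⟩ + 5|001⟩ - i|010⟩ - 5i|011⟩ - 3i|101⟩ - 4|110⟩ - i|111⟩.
-0.2222|000⟩ + 0.5556|001⟩ - 0.1111i|010⟩ - 0.5556i|011⟩ - 0.3333i|101⟩ - 0.4444|110⟩ - 0.1111i|111⟩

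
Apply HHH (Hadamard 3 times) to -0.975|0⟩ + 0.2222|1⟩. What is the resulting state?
-0.5323|0⟩ - 0.8465|1⟩

H² = I, so H^3 = H: a single Hadamard. With (a, b) = (-0.975, 0.2222), H gives ((a + b)/√2, (a − b)/√2) = (-0.5323, -0.8465).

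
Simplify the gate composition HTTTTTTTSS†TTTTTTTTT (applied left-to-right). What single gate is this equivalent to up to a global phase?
H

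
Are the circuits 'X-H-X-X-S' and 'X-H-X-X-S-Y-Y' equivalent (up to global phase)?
Yes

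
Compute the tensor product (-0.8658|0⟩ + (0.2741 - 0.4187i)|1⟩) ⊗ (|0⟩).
-0.8658|00⟩ + (0.2741 - 0.4187i)|10⟩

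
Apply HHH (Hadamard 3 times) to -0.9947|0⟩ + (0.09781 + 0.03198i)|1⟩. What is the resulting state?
(-0.6342 + 0.02261i)|0⟩ + (-0.7725 - 0.02261i)|1⟩

H² = I, so H^3 = H: a single Hadamard. With (a, b) = (-0.9947, (0.09781 + 0.03198i)), H gives ((a + b)/√2, (a − b)/√2) = ((-0.6342 + 0.02261i), (-0.7725 - 0.02261i)).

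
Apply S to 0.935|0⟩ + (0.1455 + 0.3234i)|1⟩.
0.935|0⟩ + (-0.3234 + 0.1455i)|1⟩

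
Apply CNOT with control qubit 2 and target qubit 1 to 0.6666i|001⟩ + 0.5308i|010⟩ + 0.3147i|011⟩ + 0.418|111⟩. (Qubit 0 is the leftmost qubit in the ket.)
0.3147i|001⟩ + 0.5308i|010⟩ + 0.6666i|011⟩ + 0.418|101⟩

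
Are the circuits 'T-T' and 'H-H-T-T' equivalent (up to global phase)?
Yes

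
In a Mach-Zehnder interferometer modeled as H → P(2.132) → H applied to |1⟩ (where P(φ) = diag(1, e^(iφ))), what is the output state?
(0.7661 - 0.4233i)|0⟩ + (0.2339 + 0.4233i)|1⟩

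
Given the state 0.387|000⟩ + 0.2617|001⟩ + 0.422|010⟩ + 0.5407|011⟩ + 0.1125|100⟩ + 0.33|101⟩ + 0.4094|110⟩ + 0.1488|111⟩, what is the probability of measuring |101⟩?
0.1089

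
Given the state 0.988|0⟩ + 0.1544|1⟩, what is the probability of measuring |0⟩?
0.9761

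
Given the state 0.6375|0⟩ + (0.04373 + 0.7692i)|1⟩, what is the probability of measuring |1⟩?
0.5936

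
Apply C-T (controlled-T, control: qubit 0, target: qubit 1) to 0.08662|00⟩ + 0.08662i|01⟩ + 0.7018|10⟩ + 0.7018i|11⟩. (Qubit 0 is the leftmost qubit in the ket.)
0.08662|00⟩ + 0.08662i|01⟩ + 0.7018|10⟩ + (-0.4962 + 0.4962i)|11⟩

C-T leaves the control-|0⟩ kets |00⟩, |01⟩ unchanged and applies T to qubit 1 on the control-|1⟩ pair (|10⟩, |11⟩).
T = [[1, 0], [0, (1/√2 + (1/√2)i)]].
With a = amp(|10⟩) = 0.7018 and b = amp(|11⟩) = 0.7018i:
new amp(|10⟩) = (1)·a = 0.7018
new amp(|11⟩) = (1/√2 + (1/√2)i)·b = (-0.4962 + 0.4962i)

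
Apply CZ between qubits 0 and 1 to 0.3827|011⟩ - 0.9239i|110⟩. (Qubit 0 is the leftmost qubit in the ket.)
0.3827|011⟩ + 0.9239i|110⟩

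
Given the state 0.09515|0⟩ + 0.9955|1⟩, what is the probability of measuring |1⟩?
0.991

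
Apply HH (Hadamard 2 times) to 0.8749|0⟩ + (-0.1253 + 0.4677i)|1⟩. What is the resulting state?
0.8749|0⟩ + (-0.1253 + 0.4677i)|1⟩

H² = I, so an even number of Hadamards cancels: H^2 = I and the state is unchanged.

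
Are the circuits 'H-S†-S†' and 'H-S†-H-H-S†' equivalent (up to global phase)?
Yes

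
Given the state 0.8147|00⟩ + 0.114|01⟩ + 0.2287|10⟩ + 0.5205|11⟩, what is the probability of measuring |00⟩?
0.6637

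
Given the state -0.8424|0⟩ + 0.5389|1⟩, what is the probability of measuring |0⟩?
0.7096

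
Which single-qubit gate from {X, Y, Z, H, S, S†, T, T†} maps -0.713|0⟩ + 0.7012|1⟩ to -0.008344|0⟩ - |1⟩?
H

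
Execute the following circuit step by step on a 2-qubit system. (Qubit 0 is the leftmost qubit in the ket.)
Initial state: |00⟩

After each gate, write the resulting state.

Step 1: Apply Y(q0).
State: i|10⟩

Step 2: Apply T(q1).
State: i|10⟩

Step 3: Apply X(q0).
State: i|00⟩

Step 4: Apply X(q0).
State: i|10⟩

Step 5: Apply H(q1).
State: (1/√2)i|10⟩ + (1/√2)i|11⟩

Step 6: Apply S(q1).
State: (1/√2)i|10⟩ - 1/√2|11⟩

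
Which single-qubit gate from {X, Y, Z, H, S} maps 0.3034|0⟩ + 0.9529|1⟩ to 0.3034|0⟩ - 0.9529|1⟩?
Z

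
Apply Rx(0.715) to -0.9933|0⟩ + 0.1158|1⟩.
(-0.9305 - 0.04052i)|0⟩ + (0.1085 + 0.3476i)|1⟩

Rx(0.715) = [[cos(θ/2), −i·sin(θ/2)], [−i·sin(θ/2), cos(θ/2)]]; θ = 0.715, cos(θ/2) ≈ 0.936775, sin(θ/2) ≈ 0.349933.
With a = amp(|0⟩) = -0.9933 and b = amp(|1⟩) = 0.1158:
new amp(|0⟩) = (0.936775)·a + (-0.349933i)·b = (-0.9305 - 0.04052i)
new amp(|1⟩) = (-0.349933i)·a + (0.936775)·b = (0.1085 + 0.3476i)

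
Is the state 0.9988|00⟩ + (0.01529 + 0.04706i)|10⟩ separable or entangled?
Separable

Writing the state as a|00⟩ + b|01⟩ + c|10⟩ + d|11⟩, it is a product state iff ad − bc = 0.
Here (a, b, c, d) = (0.9988, 0, (0.01529 + 0.04706i), 0): ad − bc = (0.9988)(0) − (0)(0.01529 + 0.04706i) = 0, so the state is separable.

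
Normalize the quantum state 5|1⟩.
|1⟩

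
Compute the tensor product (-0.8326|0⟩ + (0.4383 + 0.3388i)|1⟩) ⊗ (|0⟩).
-0.8326|00⟩ + (0.4383 + 0.3388i)|10⟩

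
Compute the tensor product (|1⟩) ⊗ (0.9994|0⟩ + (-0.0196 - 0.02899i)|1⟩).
0.9994|10⟩ + (-0.0196 - 0.02899i)|11⟩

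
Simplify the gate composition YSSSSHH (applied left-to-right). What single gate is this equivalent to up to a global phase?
Y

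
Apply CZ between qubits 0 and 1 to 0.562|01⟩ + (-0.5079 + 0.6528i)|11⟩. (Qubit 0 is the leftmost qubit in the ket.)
0.562|01⟩ + (0.5079 - 0.6528i)|11⟩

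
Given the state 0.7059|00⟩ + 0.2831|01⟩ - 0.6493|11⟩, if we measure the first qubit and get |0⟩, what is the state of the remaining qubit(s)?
0.9281|0⟩ + 0.3722|1⟩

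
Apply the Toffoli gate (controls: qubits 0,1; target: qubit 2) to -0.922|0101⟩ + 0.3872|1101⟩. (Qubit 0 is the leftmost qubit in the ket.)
-0.922|0101⟩ + 0.3872|1111⟩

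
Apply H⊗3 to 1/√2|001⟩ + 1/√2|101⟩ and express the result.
1/2|000⟩ - 1/2|001⟩ + 1/2|010⟩ - 1/2|011⟩

H⊗3 gives amp(|y⟩) = (1/2√2) Σ_x (−1)^(x·y) amp(|x⟩), where x·y is the number of positions in which both x and y have a 1.
|000⟩: (1/√2 + 1/√2)/(2√2) = 1/2
|001⟩: (-1/√2 - 1/√2)/(2√2) = -1/2
|010⟩: (1/√2 + 1/√2)/(2√2) = 1/2
|011⟩: (-1/√2 - 1/√2)/(2√2) = -1/2
|100⟩: (1/√2 - 1/√2)/(2√2) = 0
|101⟩: (-1/√2 + 1/√2)/(2√2) = 0
|110⟩: (1/√2 - 1/√2)/(2√2) = 0
|111⟩: (-1/√2 + 1/√2)/(2√2) = 0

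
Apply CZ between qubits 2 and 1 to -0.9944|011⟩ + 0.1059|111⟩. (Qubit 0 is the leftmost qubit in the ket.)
0.9944|011⟩ - 0.1059|111⟩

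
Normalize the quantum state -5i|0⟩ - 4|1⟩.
-0.7809i|0⟩ - 0.6247|1⟩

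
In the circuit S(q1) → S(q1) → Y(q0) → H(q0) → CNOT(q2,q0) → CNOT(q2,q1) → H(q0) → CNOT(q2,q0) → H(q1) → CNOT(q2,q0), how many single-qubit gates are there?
6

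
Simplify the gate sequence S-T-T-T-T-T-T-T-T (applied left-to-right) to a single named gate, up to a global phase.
S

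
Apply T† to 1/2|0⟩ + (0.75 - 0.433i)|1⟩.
1/2|0⟩ + (0.2242 - 0.8365i)|1⟩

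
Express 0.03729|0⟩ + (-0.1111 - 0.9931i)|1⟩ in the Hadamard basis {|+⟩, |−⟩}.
(-0.05219 - 0.7022i)|+⟩ + (0.1049 + 0.7022i)|−⟩

With |ψ⟩ = α|0⟩ + β|1⟩, the Hadamard-basis coefficients are ⟨+|ψ⟩ = (α + β)/√2 and ⟨−|ψ⟩ = (α − β)/√2.
Here α = 0.03729, β = (-0.1111 - 0.9931i): (α + β)/√2 = (-0.05219 - 0.7022i), (α − β)/√2 = (0.1049 + 0.7022i).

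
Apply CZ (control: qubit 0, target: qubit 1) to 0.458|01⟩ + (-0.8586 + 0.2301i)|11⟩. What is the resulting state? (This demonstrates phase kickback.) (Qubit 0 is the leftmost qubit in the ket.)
0.458|01⟩ + (0.8586 - 0.2301i)|11⟩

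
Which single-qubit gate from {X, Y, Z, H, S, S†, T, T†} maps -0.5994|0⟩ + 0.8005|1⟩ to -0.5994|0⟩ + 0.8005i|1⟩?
S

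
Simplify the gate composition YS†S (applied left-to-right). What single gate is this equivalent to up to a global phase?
Y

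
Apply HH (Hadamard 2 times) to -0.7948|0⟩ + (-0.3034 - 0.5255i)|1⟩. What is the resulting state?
-0.7948|0⟩ + (-0.3034 - 0.5255i)|1⟩

H² = I, so an even number of Hadamards cancels: H^2 = I and the state is unchanged.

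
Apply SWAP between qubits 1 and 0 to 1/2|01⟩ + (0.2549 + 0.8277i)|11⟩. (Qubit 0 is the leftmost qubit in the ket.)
1/2|10⟩ + (0.2549 + 0.8277i)|11⟩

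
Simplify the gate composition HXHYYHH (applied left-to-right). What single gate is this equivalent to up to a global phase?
Z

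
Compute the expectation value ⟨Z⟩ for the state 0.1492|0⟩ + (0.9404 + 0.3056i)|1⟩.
-0.9555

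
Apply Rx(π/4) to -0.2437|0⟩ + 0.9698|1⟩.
(-0.2251 - 0.3711i)|0⟩ + (0.896 + 0.09326i)|1⟩

Rx(π/4) = [[cos(θ/2), −i·sin(θ/2)], [−i·sin(θ/2), cos(θ/2)]]; θ = π/4, cos(θ/2) ≈ 0.92388, sin(θ/2) ≈ 0.382683.
With a = amp(|0⟩) = -0.2437 and b = amp(|1⟩) = 0.9698:
new amp(|0⟩) = (0.92388)·a + (-0.382683i)·b = (-0.2251 - 0.3711i)
new amp(|1⟩) = (-0.382683i)·a + (0.92388)·b = (0.896 + 0.09326i)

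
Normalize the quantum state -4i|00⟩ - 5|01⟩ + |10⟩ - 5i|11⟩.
-0.4887i|00⟩ - 0.6108|01⟩ + 0.1222|10⟩ - 0.6108i|11⟩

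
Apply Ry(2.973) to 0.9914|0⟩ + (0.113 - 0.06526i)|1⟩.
(-0.02913 + 0.06503i)|0⟩ + (0.9974 - 0.005495i)|1⟩

Ry(2.973) = [[cos(θ/2), −sin(θ/2)], [sin(θ/2), cos(θ/2)]]; θ = 2.973, cos(θ/2) ≈ 0.0841965, sin(θ/2) ≈ 0.996449.
With a = amp(|0⟩) = 0.9914 and b = amp(|1⟩) = (0.113 - 0.06526i):
new amp(|0⟩) = (0.0841965)·a + (-0.996449)·b = (-0.02913 + 0.06503i)
new amp(|1⟩) = (0.996449)·a + (0.0841965)·b = (0.9974 - 0.005495i)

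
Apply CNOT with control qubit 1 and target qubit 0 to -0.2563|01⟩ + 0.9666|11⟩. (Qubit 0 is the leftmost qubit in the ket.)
0.9666|01⟩ - 0.2563|11⟩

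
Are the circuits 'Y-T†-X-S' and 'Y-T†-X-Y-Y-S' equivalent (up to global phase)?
Yes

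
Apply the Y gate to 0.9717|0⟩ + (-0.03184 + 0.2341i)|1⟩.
(0.2341 + 0.03184i)|0⟩ + 0.9717i|1⟩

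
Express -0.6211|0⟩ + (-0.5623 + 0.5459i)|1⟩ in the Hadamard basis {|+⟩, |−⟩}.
(-0.8368 + 0.386i)|+⟩ + (-0.04158 - 0.386i)|−⟩

With |ψ⟩ = α|0⟩ + β|1⟩, the Hadamard-basis coefficients are ⟨+|ψ⟩ = (α + β)/√2 and ⟨−|ψ⟩ = (α − β)/√2.
Here α = -0.6211, β = (-0.5623 + 0.5459i): (α + β)/√2 = (-0.8368 + 0.386i), (α − β)/√2 = (-0.04158 - 0.386i).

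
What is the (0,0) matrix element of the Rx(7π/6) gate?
-0.2588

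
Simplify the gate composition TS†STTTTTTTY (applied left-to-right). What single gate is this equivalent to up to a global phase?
Y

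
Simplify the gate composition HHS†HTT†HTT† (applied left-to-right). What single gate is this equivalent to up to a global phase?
S†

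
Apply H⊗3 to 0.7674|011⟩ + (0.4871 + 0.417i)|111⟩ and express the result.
(0.4435 + 0.1474i)|000⟩ + (-0.4435 - 0.1474i)|001⟩ + (-0.4435 - 0.1474i)|010⟩ + (0.4435 + 0.1474i)|011⟩ + (0.0991 - 0.1474i)|100⟩ + (-0.0991 + 0.1474i)|101⟩ + (-0.0991 + 0.1474i)|110⟩ + (0.0991 - 0.1474i)|111⟩

H⊗3 gives amp(|y⟩) = (1/2√2) Σ_x (−1)^(x·y) amp(|x⟩), where x·y is the number of positions in which both x and y have a 1.
|000⟩: (0.7674 + (0.4871 + 0.417i))/(2√2) = (0.4435 + 0.1474i)
|001⟩: (-0.7674 - (0.4871 + 0.417i))/(2√2) = (-0.4435 - 0.1474i)
|010⟩: (-0.7674 - (0.4871 + 0.417i))/(2√2) = (-0.4435 - 0.1474i)
|011⟩: (0.7674 + (0.4871 + 0.417i))/(2√2) = (0.4435 + 0.1474i)
|100⟩: (0.7674 - (0.4871 + 0.417i))/(2√2) = (0.0991 - 0.1474i)
|101⟩: (-0.7674 + (0.4871 + 0.417i))/(2√2) = (-0.0991 + 0.1474i)
|110⟩: (-0.7674 + (0.4871 + 0.417i))/(2√2) = (-0.0991 + 0.1474i)
|111⟩: (0.7674 - (0.4871 + 0.417i))/(2√2) = (0.0991 - 0.1474i)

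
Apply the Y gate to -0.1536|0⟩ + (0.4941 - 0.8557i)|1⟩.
(-0.8557 - 0.4941i)|0⟩ - 0.1536i|1⟩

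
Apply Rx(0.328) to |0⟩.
0.9866|0⟩ - 0.1633i|1⟩

Rx(0.328) = [[cos(θ/2), −i·sin(θ/2)], [−i·sin(θ/2), cos(θ/2)]]; θ = 0.328, cos(θ/2) ≈ 0.986582, sin(θ/2) ≈ 0.163266.
With a = amp(|0⟩) = 1 and b = amp(|1⟩) = 0:
new amp(|0⟩) = (0.986582)·a + (-0.163266i)·b = 0.9866
new amp(|1⟩) = (-0.163266i)·a + (0.986582)·b = -0.1633i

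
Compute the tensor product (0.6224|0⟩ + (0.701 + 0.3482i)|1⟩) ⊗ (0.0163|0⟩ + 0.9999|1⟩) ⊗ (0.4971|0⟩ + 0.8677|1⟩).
0.005043|000⟩ + 0.008803|001⟩ + 0.3094|010⟩ + 0.54|011⟩ + (0.00568 + 0.002821i)|100⟩ + (0.009915 + 0.004925i)|101⟩ + (0.3484 + 0.1731i)|110⟩ + (0.6082 + 0.3021i)|111⟩

amp(|b₁b₂…⟩) = product of the factor amplitudes for bits b₁, b₂, …; only kets whose every factor amplitude is nonzero survive.
|000⟩: (0.6224)(0.0163)(0.4971) = 0.005043
|001⟩: (0.6224)(0.0163)(0.8677) = 0.008803
|010⟩: (0.6224)(0.9999)(0.4971) = 0.3094
|011⟩: (0.6224)(0.9999)(0.8677) = 0.54
|100⟩: (0.701 + 0.3482i)(0.0163)(0.4971) = (0.00568 + 0.002821i)
|101⟩: (0.701 + 0.3482i)(0.0163)(0.8677) = (0.009915 + 0.004925i)
|110⟩: (0.701 + 0.3482i)(0.9999)(0.4971) = (0.3484 + 0.1731i)
|111⟩: (0.701 + 0.3482i)(0.9999)(0.8677) = (0.6082 + 0.3021i)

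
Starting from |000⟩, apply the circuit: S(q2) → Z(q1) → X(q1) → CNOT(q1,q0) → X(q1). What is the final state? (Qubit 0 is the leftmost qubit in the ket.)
|100⟩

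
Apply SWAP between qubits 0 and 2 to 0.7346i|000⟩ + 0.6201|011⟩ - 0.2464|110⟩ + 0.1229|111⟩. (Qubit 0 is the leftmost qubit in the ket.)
0.7346i|000⟩ - 0.2464|011⟩ + 0.6201|110⟩ + 0.1229|111⟩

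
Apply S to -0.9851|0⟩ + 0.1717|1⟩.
-0.9851|0⟩ + 0.1717i|1⟩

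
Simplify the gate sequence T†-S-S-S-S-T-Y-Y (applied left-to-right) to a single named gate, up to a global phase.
I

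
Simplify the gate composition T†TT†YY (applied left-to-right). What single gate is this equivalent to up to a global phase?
T†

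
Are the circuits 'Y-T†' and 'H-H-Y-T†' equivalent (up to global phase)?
Yes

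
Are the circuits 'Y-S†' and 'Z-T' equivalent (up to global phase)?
No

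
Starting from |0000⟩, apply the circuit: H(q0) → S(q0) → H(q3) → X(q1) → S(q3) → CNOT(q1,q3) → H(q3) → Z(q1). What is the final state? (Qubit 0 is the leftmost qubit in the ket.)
(-1/√8 - (1/√8)i)|0100⟩ + (1/√8 - (1/√8)i)|0101⟩ + (1/√8 - (1/√8)i)|1100⟩ + (1/√8 + (1/√8)i)|1101⟩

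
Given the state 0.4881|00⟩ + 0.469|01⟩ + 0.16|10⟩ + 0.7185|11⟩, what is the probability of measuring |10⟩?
0.0256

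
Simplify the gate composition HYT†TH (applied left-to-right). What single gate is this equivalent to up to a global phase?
Y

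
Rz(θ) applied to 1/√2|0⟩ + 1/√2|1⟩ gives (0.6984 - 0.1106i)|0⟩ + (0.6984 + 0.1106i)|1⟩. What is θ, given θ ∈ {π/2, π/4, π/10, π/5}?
π/10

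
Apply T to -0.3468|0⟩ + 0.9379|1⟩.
-0.3468|0⟩ + (0.6632 + 0.6632i)|1⟩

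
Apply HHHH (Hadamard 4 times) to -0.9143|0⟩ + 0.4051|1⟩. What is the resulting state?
-0.9143|0⟩ + 0.4051|1⟩

H² = I, so an even number of Hadamards cancels: H^4 = I and the state is unchanged.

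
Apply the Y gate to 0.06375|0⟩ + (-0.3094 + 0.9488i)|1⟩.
(0.9488 + 0.3094i)|0⟩ + 0.06375i|1⟩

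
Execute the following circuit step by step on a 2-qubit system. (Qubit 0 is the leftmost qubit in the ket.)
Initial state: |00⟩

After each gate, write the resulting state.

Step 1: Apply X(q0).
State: |10⟩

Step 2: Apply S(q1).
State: |10⟩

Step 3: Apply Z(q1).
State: |10⟩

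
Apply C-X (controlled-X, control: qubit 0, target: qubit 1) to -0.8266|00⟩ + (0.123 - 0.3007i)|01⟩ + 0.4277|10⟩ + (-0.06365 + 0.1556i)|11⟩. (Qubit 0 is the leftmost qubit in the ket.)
-0.8266|00⟩ + (0.123 - 0.3007i)|01⟩ + (-0.06365 + 0.1556i)|10⟩ + 0.4277|11⟩

C-X leaves the control-|0⟩ kets |00⟩, |01⟩ unchanged and applies X to qubit 1 on the control-|1⟩ pair (|10⟩, |11⟩).
X = [[0, 1], [1, 0]].
With a = amp(|10⟩) = 0.4277 and b = amp(|11⟩) = (-0.06365 + 0.1556i):
new amp(|10⟩) = (1)·b = (-0.06365 + 0.1556i)
new amp(|11⟩) = (1)·a = 0.4277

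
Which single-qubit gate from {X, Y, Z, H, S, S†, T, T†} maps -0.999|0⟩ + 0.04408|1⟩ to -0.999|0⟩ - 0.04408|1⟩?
Z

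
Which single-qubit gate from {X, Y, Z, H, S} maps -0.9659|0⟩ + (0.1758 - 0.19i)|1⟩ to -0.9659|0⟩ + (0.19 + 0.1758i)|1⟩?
S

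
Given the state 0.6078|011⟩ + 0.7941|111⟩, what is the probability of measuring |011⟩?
0.3694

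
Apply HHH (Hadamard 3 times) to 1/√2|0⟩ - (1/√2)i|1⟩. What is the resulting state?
(1/2 - (1/2)i)|0⟩ + (1/2 + (1/2)i)|1⟩

H² = I, so H^3 = H: a single Hadamard. With (a, b) = (1/√2, -(1/√2)i), H gives ((a + b)/√2, (a − b)/√2) = ((1/2 - (1/2)i), (1/2 + (1/2)i)).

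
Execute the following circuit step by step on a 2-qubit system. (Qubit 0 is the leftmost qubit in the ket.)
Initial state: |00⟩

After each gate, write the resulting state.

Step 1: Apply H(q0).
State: 1/√2|00⟩ + 1/√2|10⟩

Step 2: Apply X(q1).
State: 1/√2|01⟩ + 1/√2|11⟩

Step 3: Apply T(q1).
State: (1/2 + (1/2)i)|01⟩ + (1/2 + (1/2)i)|11⟩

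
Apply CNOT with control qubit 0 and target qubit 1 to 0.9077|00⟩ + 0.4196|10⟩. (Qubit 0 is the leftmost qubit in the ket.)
0.9077|00⟩ + 0.4196|11⟩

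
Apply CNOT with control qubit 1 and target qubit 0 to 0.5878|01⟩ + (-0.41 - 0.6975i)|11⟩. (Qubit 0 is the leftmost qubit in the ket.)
(-0.41 - 0.6975i)|01⟩ + 0.5878|11⟩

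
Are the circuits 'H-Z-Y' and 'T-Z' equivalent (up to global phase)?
No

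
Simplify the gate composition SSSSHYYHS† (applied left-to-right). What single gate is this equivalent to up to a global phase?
S†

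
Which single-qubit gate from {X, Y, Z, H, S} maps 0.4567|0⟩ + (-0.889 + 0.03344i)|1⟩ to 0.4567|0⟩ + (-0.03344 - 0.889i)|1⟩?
S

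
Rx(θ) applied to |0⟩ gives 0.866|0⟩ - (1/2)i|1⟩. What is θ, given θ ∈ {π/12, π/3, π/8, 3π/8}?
π/3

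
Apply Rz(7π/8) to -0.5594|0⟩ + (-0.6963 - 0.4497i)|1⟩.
(-0.1091 + 0.5487i)|0⟩ + (0.3052 - 0.7707i)|1⟩

Rz(7π/8) = [[e^(−iθ/2), 0], [0, e^(iθ/2)]] with e^(±iθ/2) = cos(θ/2) ± i·sin(θ/2); θ = 7π/8, cos(θ/2) ≈ 0.19509, sin(θ/2) ≈ 0.980785.
With a = amp(|0⟩) = -0.5594 and b = amp(|1⟩) = (-0.6963 - 0.4497i):
new amp(|0⟩) = (0.19509 - 0.980785i)·a = (-0.1091 + 0.5487i)
new amp(|1⟩) = (0.19509 + 0.980785i)·b = (0.3052 - 0.7707i)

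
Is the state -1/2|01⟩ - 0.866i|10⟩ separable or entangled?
Entangled

Writing the state as a|00⟩ + b|01⟩ + c|10⟩ + d|11⟩, it is a product state iff ad − bc = 0.
Here (a, b, c, d) = (0, -1/2, -0.866i, 0): ad − bc = (0)(0) − (-1/2)(-0.866i) = -0.433i ≠ 0, so the state is entangled.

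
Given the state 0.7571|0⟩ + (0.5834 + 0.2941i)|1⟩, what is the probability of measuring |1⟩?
0.4269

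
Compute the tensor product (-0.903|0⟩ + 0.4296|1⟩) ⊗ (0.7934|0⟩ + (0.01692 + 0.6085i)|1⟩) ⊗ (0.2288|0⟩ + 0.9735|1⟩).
-0.1639|000⟩ - 0.6975|001⟩ + (-0.003496 - 0.1257i)|010⟩ + (-0.01487 - 0.5349i)|011⟩ + 0.07799|100⟩ + 0.3318|101⟩ + (0.001663 + 0.05981i)|110⟩ + (0.007076 + 0.2545i)|111⟩

amp(|b₁b₂…⟩) = product of the factor amplitudes for bits b₁, b₂, …; only kets whose every factor amplitude is nonzero survive.
|000⟩: (-0.903)(0.7934)(0.2288) = -0.1639
|001⟩: (-0.903)(0.7934)(0.9735) = -0.6975
|010⟩: (-0.903)(0.01692 + 0.6085i)(0.2288) = (-0.003496 - 0.1257i)
|011⟩: (-0.903)(0.01692 + 0.6085i)(0.9735) = (-0.01487 - 0.5349i)
|100⟩: (0.4296)(0.7934)(0.2288) = 0.07799
|101⟩: (0.4296)(0.7934)(0.9735) = 0.3318
|110⟩: (0.4296)(0.01692 + 0.6085i)(0.2288) = (0.001663 + 0.05981i)
|111⟩: (0.4296)(0.01692 + 0.6085i)(0.9735) = (0.007076 + 0.2545i)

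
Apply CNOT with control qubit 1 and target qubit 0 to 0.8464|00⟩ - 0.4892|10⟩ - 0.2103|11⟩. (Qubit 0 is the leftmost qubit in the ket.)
0.8464|00⟩ - 0.2103|01⟩ - 0.4892|10⟩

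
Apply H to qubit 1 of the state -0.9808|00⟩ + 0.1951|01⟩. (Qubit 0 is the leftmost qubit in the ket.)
-0.5556|00⟩ - 0.8315|01⟩

H on qubit 1 mixes each pair of kets that differ only in qubit 1: amplitudes (a, b) of (|…0…⟩, |…1…⟩) become ((a + b)/√2, (a − b)/√2). Kets absent from the input have amplitude 0.
(|00⟩, |01⟩): (a, b) = (-0.9808, 0.1951) → (-0.5556, -0.8315)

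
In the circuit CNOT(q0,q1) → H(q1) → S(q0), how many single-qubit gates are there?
2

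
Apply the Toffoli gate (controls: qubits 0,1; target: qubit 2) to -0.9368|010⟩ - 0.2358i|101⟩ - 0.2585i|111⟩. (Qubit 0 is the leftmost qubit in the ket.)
-0.9368|010⟩ - 0.2358i|101⟩ - 0.2585i|110⟩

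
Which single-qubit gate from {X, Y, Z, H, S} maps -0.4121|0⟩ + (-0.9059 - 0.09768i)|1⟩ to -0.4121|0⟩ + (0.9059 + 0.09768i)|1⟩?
Z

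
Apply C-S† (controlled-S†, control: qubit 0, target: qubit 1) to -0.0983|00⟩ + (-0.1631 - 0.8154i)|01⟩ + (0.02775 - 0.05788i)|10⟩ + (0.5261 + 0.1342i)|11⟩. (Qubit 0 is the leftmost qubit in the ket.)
-0.0983|00⟩ + (-0.1631 - 0.8154i)|01⟩ + (0.02775 - 0.05788i)|10⟩ + (0.1342 - 0.5261i)|11⟩

C-S† leaves the control-|0⟩ kets |00⟩, |01⟩ unchanged and applies S† to qubit 1 on the control-|1⟩ pair (|10⟩, |11⟩).
S† = [[1, 0], [0, -i]].
With a = amp(|10⟩) = (0.02775 - 0.05788i) and b = amp(|11⟩) = (0.5261 + 0.1342i):
new amp(|10⟩) = (1)·a = (0.02775 - 0.05788i)
new amp(|11⟩) = (-i)·b = (0.1342 - 0.5261i)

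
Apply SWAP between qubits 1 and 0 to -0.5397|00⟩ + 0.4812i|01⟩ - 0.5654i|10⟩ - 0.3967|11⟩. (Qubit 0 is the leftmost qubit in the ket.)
-0.5397|00⟩ - 0.5654i|01⟩ + 0.4812i|10⟩ - 0.3967|11⟩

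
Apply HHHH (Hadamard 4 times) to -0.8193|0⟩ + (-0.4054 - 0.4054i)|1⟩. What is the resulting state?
-0.8193|0⟩ + (-0.4054 - 0.4054i)|1⟩

H² = I, so an even number of Hadamards cancels: H^4 = I and the state is unchanged.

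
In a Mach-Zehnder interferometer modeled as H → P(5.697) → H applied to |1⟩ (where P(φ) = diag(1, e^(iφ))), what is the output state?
(0.08347 + 0.2766i)|0⟩ + (0.9165 - 0.2766i)|1⟩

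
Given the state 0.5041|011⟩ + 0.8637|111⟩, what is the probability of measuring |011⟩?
0.2541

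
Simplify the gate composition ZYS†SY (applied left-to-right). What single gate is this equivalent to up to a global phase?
Z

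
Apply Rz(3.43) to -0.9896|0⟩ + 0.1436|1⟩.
(0.1422 + 0.9793i)|0⟩ + (-0.02064 + 0.1421i)|1⟩

Rz(3.43) = [[e^(−iθ/2), 0], [0, e^(iθ/2)]] with e^(±iθ/2) = cos(θ/2) ± i·sin(θ/2); θ = 3.43, cos(θ/2) ≈ -0.143704, sin(θ/2) ≈ 0.989621.
With a = amp(|0⟩) = -0.9896 and b = amp(|1⟩) = 0.1436:
new amp(|0⟩) = (-0.143704 - 0.989621i)·a = (0.1422 + 0.9793i)
new amp(|1⟩) = (-0.143704 + 0.989621i)·b = (-0.02064 + 0.1421i)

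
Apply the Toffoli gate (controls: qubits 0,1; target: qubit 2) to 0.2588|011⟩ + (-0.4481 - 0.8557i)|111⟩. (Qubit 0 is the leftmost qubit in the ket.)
0.2588|011⟩ + (-0.4481 - 0.8557i)|110⟩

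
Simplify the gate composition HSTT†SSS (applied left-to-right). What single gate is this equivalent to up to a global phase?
H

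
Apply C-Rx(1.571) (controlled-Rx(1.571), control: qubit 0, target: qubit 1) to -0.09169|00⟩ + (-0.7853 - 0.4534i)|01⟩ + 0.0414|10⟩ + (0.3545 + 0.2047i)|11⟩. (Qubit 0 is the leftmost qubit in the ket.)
-0.09169|00⟩ + (-0.7853 - 0.4534i)|01⟩ + (0.174 - 0.2507i)|10⟩ + (0.2506 + 0.1155i)|11⟩

C-Rx(1.571) leaves the control-|0⟩ kets |00⟩, |01⟩ unchanged and applies Rx(1.571) to qubit 1 on the control-|1⟩ pair (|10⟩, |11⟩).
Rx(1.571) = [[cos(θ/2), −i·sin(θ/2)], [−i·sin(θ/2), cos(θ/2)]]; θ = 1.571, cos(θ/2) ≈ 0.707035, sin(θ/2) ≈ 0.707179.
With a = amp(|10⟩) = 0.0414 and b = amp(|11⟩) = (0.3545 + 0.2047i):
new amp(|10⟩) = (0.707035)·a + (-0.707179i)·b = (0.174 - 0.2507i)
new amp(|11⟩) = (-0.707179i)·a + (0.707035)·b = (0.2506 + 0.1155i)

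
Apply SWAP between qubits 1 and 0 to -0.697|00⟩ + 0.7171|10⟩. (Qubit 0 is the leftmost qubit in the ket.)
-0.697|00⟩ + 0.7171|01⟩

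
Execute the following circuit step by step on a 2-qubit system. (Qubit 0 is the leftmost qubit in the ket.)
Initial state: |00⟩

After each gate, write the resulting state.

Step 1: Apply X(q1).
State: |01⟩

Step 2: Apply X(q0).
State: |11⟩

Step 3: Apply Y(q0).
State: -i|01⟩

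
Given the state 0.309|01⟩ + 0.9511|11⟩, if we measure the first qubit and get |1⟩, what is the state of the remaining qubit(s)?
|1⟩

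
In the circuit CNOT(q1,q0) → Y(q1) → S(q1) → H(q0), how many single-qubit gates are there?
3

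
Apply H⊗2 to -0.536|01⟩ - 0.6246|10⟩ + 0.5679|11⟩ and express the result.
-0.2964|00⟩ - 0.3283|01⟩ - 0.2397|10⟩ + 0.8643|11⟩

H⊗2 gives amp(|y⟩) = (1/2) Σ_x (−1)^(x·y) amp(|x⟩), where x·y is the number of positions in which both x and y have a 1.
|00⟩: (-0.536 - 0.6246 + 0.5679)/2 = -0.2964
|01⟩: (0.536 - 0.6246 - 0.5679)/2 = -0.3283
|10⟩: (-0.536 + 0.6246 - 0.5679)/2 = -0.2397
|11⟩: (0.536 + 0.6246 + 0.5679)/2 = 0.8643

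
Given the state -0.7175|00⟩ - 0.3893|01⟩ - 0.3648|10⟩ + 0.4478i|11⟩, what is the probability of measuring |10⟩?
0.1331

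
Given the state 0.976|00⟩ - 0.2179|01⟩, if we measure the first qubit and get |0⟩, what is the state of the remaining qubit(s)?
0.976|0⟩ - 0.2179|1⟩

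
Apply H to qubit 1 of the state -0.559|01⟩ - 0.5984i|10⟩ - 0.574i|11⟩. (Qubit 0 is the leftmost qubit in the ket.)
-0.3953|00⟩ + 0.3953|01⟩ - 0.829i|10⟩ - 0.01725i|11⟩

H on qubit 1 mixes each pair of kets that differ only in qubit 1: amplitudes (a, b) of (|…0…⟩, |…1…⟩) become ((a + b)/√2, (a − b)/√2). Kets absent from the input have amplitude 0.
(|00⟩, |01⟩): (a, b) = (0, -0.559) → (-0.3953, 0.3953)
(|10⟩, |11⟩): (a, b) = (-0.5984i, -0.574i) → (-0.829i, -0.01725i)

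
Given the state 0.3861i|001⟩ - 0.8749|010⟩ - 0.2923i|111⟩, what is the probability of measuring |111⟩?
0.08544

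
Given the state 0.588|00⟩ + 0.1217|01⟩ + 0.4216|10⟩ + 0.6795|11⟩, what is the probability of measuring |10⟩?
0.1777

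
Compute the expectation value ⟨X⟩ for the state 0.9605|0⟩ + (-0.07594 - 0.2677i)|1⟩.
-0.1459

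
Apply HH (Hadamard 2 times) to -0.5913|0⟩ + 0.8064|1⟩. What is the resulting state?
-0.5913|0⟩ + 0.8064|1⟩

H² = I, so an even number of Hadamards cancels: H^2 = I and the state is unchanged.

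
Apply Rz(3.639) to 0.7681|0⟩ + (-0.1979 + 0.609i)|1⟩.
(-0.1891 - 0.7445i)|0⟩ + (-0.5415 - 0.3417i)|1⟩

Rz(3.639) = [[e^(−iθ/2), 0], [0, e^(iθ/2)]] with e^(±iθ/2) = cos(θ/2) ± i·sin(θ/2); θ = 3.639, cos(θ/2) ≈ -0.246148, sin(θ/2) ≈ 0.969232.
With a = amp(|0⟩) = 0.7681 and b = amp(|1⟩) = (-0.1979 + 0.609i):
new amp(|0⟩) = (-0.246148 - 0.969232i)·a = (-0.1891 - 0.7445i)
new amp(|1⟩) = (-0.246148 + 0.969232i)·b = (-0.5415 - 0.3417i)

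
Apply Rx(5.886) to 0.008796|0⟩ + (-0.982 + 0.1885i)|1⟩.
(0.02857 + 0.1937i)|0⟩ + (0.9627 - 0.1865i)|1⟩

Rx(5.886) = [[cos(θ/2), −i·sin(θ/2)], [−i·sin(θ/2), cos(θ/2)]]; θ = 5.886, cos(θ/2) ≈ -0.980345, sin(θ/2) ≈ 0.19729.
With a = amp(|0⟩) = 0.008796 and b = amp(|1⟩) = (-0.982 + 0.1885i):
new amp(|0⟩) = (-0.980345)·a + (-0.19729i)·b = (0.02857 + 0.1937i)
new amp(|1⟩) = (-0.19729i)·a + (-0.980345)·b = (0.9627 - 0.1865i)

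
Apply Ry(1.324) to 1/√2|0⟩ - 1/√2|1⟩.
0.9924|0⟩ - 0.1231|1⟩

Ry(1.324) = [[cos(θ/2), −sin(θ/2)], [sin(θ/2), cos(θ/2)]]; θ = 1.324, cos(θ/2) ≈ 0.788764, sin(θ/2) ≈ 0.614696.
With a = amp(|0⟩) = 1/√2 and b = amp(|1⟩) = -1/√2:
new amp(|0⟩) = (0.788764)·a + (-0.614696)·b = 0.9924
new amp(|1⟩) = (0.614696)·a + (0.788764)·b = -0.1231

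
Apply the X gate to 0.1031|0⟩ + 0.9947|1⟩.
0.9947|0⟩ + 0.1031|1⟩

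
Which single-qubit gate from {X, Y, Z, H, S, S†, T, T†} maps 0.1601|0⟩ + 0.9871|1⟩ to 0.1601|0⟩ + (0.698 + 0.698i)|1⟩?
T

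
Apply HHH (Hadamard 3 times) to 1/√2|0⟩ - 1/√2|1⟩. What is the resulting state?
|1⟩

H² = I, so H^3 = H: a single Hadamard. With (a, b) = (1/√2, -1/√2), H gives ((a + b)/√2, (a − b)/√2) = (0, 1).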